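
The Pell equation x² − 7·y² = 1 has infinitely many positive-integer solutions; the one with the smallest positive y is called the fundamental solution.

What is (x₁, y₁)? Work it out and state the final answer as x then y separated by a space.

d=7: √d = [2; 1,1,1,4] (ℓ=4, even), read p_3/q_3
a_0=2:  p_0=2·1+0=2,  q_0=2·0+1=1
a_1=1:  p_1=1·2+1=3,  q_1=1·1+0=1
a_2=1:  p_2=1·3+2=5,  q_2=1·1+1=2
a_3=1:  p_3=1·5+3=8,  q_3=1·2+1=3
fundamental: x₁=8, y₁=3  (since 64 − 7·9 = 1)

8 3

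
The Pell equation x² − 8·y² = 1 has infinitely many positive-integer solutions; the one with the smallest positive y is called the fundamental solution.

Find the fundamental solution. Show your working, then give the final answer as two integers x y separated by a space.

[2; 1,4] for √8; ℓ=2 ⇒ convergent index 1
a_0=2:  p_0=2·1+0=2,  q_0=2·0+1=1
a_1=1:  p_1=1·2+1=3,  q_1=1·1+0=1
(x₁, y₁) = (3, 1);  3² − 8·1² = 1 ✓

3 1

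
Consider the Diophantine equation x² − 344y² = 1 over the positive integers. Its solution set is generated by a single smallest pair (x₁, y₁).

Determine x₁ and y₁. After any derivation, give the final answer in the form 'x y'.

√344 → a₀=18, period (1,1,4,1,3,1,4,1,1,36); ℓ=10 even so k=9
i=0: a=18 ⇒ p=18, q=1
i=1: a=1 ⇒ p=19, q=1
i=2: a=1 ⇒ p=37, q=2
i=3: a=4 ⇒ p=167, q=9
i=4: a=1 ⇒ p=204, q=11
i=5: a=3 ⇒ p=779, q=42
i=6: a=1 ⇒ p=983, q=53
i=7: a=4 ⇒ p=4711, q=254
i=8: a=1 ⇒ p=5694, q=307
i=9: a=1 ⇒ p=10405, q=561
fundamental: x₁=10405, y₁=561  (since 108264025 − 344·314721 = 1)

10405 561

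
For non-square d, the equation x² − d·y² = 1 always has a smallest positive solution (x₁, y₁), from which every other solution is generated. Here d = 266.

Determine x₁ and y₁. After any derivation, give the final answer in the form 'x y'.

685 42

√266 = [16; 3,4,3,32, …], period ℓ=4 (even) → k=3
k=0  a_k=16  p_k/q_k = 16/1
k=1  a_k=3  p_k/q_k = 49/3
k=2  a_k=4  p_k/q_k = 212/13
k=3  a_k=3  p_k/q_k = 685/42
fundamental: x₁=685, y₁=42  (since 469225 − 266·1764 = 1)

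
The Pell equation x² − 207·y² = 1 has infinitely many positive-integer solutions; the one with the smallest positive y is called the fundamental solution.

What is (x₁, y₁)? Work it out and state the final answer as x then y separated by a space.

√207 = [14; 2,1,1,2,1,1,2,28, …], period ℓ=8 (even) → k=7
a_0=14:  p_0=14·1+0=14,  q_0=14·0+1=1
a_1=2:  p_1=2·14+1=29,  q_1=2·1+0=2
a_2=1:  p_2=1·29+14=43,  q_2=1·2+1=3
…
a_4=2:  p_4=2·72+43=187,  q_4=2·5+3=13
a_5=1:  p_5=1·187+72=259,  q_5=1·13+5=18
a_6=1:  p_6=1·259+187=446,  q_6=1·18+13=31
a_7=2:  p_7=2·446+259=1151,  q_7=2·31+18=80
(x₁, y₁) = (1151, 80);  1151² − 207·80² = 1 ✓

1151 80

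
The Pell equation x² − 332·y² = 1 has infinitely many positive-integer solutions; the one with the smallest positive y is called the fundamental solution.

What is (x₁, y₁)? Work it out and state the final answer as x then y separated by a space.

13447 738

√332 = [18; 4,1,1,8,1,1,4,36, …], period ℓ=8 (even) → k=7
k=0  a_k=18  p_k/q_k = 18/1
k=1  a_k=4  p_k/q_k = 73/4
…
k=4  a_k=8  p_k/q_k = 1403/77
k=5  a_k=1  p_k/q_k = 1567/86
k=6  a_k=1  p_k/q_k = 2970/163
k=7  a_k=4  p_k/q_k = 13447/738
fundamental: x₁=13447, y₁=738  (since 180821809 − 332·544644 = 1)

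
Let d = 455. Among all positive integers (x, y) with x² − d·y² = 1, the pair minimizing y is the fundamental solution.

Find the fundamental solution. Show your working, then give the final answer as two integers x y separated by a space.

64 3

√455 = [21; 3,42, …], period ℓ=2 (even) → k=1
i=0: a=21 ⇒ p=21, q=1
i=1: a=3 ⇒ p=64, q=3
fundamental: x₁=64, y₁=3  (since 4096 − 455·9 = 1)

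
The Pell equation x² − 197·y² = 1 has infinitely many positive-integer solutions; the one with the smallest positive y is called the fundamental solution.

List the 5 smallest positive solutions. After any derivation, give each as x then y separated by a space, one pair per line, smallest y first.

393 28
308897 22008
242792649 17298260
190834713217 13596410352
149995841795913 10686761238412

√197 = [14; 28, …], period ℓ=1 (odd) → k=1
i=0: a=14 ⇒ p=14, q=1
i=1: a=28 ⇒ p=393, q=28
fundamental: x₁=393, y₁=28  (since 154449 − 197·784 = 1)
(x_2, y_2) = (393·393 + 197·28·28, 393·28 + 28·393) = (308897, 22008)
(x_3, y_3) = (393·308897 + 197·28·22008, 393·22008 + 28·308897) = (242792649, 17298260)
(x_4, y_4) = (393·242792649 + 197·28·17298260, 393·17298260 + 28·242792649) = (190834713217, 13596410352)
(x_5, y_5) = (393·190834713217 + 197·28·13596410352, 393·13596410352 + 28·190834713217) = (149995841795913, 10686761238412)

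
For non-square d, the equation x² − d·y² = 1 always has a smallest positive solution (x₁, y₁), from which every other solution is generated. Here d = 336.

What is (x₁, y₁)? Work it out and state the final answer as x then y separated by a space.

d=336: √d = [18; 3,36] (ℓ=2, even), read p_1/q_1
k=0  a_k=18  p_k/q_k = 18/1
k=1  a_k=3  p_k/q_k = 55/3
fundamental: x₁=55, y₁=3  (since 3025 − 336·9 = 1)

55 3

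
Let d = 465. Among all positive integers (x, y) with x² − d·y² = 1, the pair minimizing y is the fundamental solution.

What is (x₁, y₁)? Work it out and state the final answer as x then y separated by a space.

√465 = [21; 1,1,3,2,2,2,3,1,1,42, …], period ℓ=10 (even) → k=9
k=0  a_k=21  p_k/q_k = 21/1
…
k=3  a_k=3  p_k/q_k = 151/7
k=4  a_k=2  p_k/q_k = 345/16
…
k=6  a_k=2  p_k/q_k = 2027/94
…
k=8  a_k=1  p_k/q_k = 8949/415
k=9  a_k=1  p_k/q_k = 15871/736
(x₁, y₁) = (15871, 736);  15871² − 465·736² = 1 ✓

15871 736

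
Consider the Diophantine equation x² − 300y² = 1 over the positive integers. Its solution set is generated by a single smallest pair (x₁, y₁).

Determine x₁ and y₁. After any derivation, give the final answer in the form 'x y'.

1351 78

√300 → a₀=17, period (3,8,3,34); ℓ=4 even so k=3
i=0: a=17 ⇒ p=17, q=1
i=1: a=3 ⇒ p=52, q=3
i=2: a=8 ⇒ p=433, q=25
i=3: a=3 ⇒ p=1351, q=78
→ (1351, 78).  Check: 1351²=1825201, 300·78²=1825200, difference 1.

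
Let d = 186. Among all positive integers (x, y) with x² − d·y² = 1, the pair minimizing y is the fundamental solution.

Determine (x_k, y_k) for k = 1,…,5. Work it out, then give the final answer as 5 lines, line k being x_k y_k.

7501 550
112530001 8251100
1688175067501 123783001650
25326002250120001 1856992582502200
379940684068125187501 27858602598915002750

[13; 1,1,1,3,4,3,1,1,1,26] for √186; ℓ=10 ⇒ convergent index 9
k=0  a_k=13  p_k/q_k = 13/1
…
k=5  a_k=4  p_k/q_k = 641/47
…
k=7  a_k=1  p_k/q_k = 2714/199
k=8  a_k=1  p_k/q_k = 4787/351
k=9  a_k=1  p_k/q_k = 7501/550
(x₁, y₁) = (7501, 550);  7501² − 186·550² = 1 ✓
(x_2, y_2) = (7501·7501 + 186·550·550, 7501·550 + 550·7501) = (112530001, 8251100)
(x_3, y_3) = (7501·112530001 + 186·550·8251100, 7501·8251100 + 550·112530001) = (1688175067501, 123783001650)
(x_4, y_4) = (7501·1688175067501 + 186·550·123783001650, 7501·123783001650 + 550·1688175067501) = (25326002250120001, 1856992582502200)
(x_5, y_5) = (7501·25326002250120001 + 186·550·1856992582502200, 7501·1856992582502200 + 550·25326002250120001) = (379940684068125187501, 27858602598915002750)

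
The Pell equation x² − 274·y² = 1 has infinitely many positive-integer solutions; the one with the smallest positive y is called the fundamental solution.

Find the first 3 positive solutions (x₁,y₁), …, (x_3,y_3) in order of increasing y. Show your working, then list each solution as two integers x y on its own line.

d=274: √d = [16; 1,1,4,4,1,1,32] (ℓ=7, odd), read p_13/q_13
a_0=16:  p_0=16·1+0=16,  q_0=16·0+1=1
…
a_2=1:  p_2=1·17+16=33,  q_2=1·1+1=2
…
a_4=4:  p_4=4·149+33=629,  q_4=4·9+2=38
a_5=1:  p_5=1·629+149=778,  q_5=1·38+9=47
a_6=1:  p_6=1·778+629=1407,  q_6=1·47+38=85
a_7=32:  p_7=32·1407+778=45802,  q_7=32·85+47=2767
…
a_11=4:  p_11=4·419253+93011=1770023,  q_11=4·25328+5619=106931
a_12=1:  p_12=1·1770023+419253=2189276,  q_12=1·106931+25328=132259
a_13=1:  p_13=1·2189276+1770023=3959299,  q_13=1·132259+106931=239190
(x₁, y₁) = (3959299, 239190);  3959299² − 274·239190² = 1 ✓
(3959299+239190√274)^2 = 31352097142801 + 1894049455620√274
(3959299+239190√274)^3 = 248264653730785753699 + 14998216231173381570√274

3959299 239190
31352097142801 1894049455620
248264653730785753699 14998216231173381570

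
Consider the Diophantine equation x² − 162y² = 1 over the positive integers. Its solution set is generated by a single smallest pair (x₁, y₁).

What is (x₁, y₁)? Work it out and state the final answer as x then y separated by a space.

19601 1540

√162 → a₀=12, period (1,2,1,2,12,2,1,2,1,24); ℓ=10 even so k=9
i=0: a=12 ⇒ p=12, q=1
…
i=6: a=2 ⇒ p=3602, q=283
i=7: a=1 ⇒ p=5333, q=419
i=8: a=2 ⇒ p=14268, q=1121
i=9: a=1 ⇒ p=19601, q=1540
fundamental: x₁=19601, y₁=1540  (since 384199201 − 162·2371600 = 1)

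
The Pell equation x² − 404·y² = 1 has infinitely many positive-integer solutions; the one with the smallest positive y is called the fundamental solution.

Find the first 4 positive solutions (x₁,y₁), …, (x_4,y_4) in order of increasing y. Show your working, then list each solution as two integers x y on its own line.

√404 = [20; 10,40, …], period ℓ=2 (even) → k=1
step 0: (20, 1)  from 20·(1,0) + (0,1)
step 1: (201, 10)  from 10·(20,1) + (1,0)
fundamental: x₁=201, y₁=10  (since 40401 − 404·100 = 1)
n=2: (201,10)∘(201,10) = (201·201+404·10·10, 201·10+10·201) = (80801,4020)
n=3: (80801,4020)∘(201,10) = (201·80801+404·10·4020, 201·4020+10·80801) = (32481801,1616030)
n=4: (32481801,1616030)∘(201,10) = (201·32481801+404·10·1616030, 201·1616030+10·32481801) = (13057603201,649640040)

201 10
80801 4020
32481801 1616030
13057603201 649640040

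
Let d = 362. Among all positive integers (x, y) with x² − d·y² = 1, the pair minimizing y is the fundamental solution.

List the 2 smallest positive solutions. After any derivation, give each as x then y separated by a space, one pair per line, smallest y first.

723 38
1045457 54948

d=362: √d = [19; 38] (ℓ=1, odd), read p_1/q_1
step 0: (19, 1)  from 19·(1,0) + (0,1)
step 1: (723, 38)  from 38·(19,1) + (1,0)
fundamental: x₁=723, y₁=38  (since 522729 − 362·1444 = 1)
k=2:  x_2 = 723·723+362·38·38 = 1045457,  y_2 = 723·38+38·723 = 54948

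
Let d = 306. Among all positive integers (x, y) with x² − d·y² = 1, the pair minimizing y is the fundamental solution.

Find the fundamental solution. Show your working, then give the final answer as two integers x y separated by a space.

35 2

√306 = [17; 2,34, …], period ℓ=2 (even) → k=1
a_0=17:  p_0=17·1+0=17,  q_0=17·0+1=1
a_1=2:  p_1=2·17+1=35,  q_1=2·1+0=2
→ (35, 2).  Check: 35²=1225, 306·2²=1224, difference 1.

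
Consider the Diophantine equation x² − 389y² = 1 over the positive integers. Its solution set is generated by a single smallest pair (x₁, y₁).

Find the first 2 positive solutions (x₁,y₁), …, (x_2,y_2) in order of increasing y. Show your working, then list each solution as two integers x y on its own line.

3287049 166660
21609382256801 1095639172680

√389 = [19; 1,2,1,1,1,1,2,1,38, …], period ℓ=9 (odd) → k=17
k=0  a_k=19  p_k/q_k = 19/1
…
k=2  a_k=2  p_k/q_k = 59/3
k=3  a_k=1  p_k/q_k = 79/4
…
k=6  a_k=1  p_k/q_k = 355/18
k=7  a_k=2  p_k/q_k = 927/47
…
k=9  a_k=38  p_k/q_k = 49643/2517
…
k=14  a_k=1  p_k/q_k = 556329/28207
…
k=16  a_k=2  p_k/q_k = 2376809/120509
k=17  a_k=1  p_k/q_k = 3287049/166660
→ (3287049, 166660).  Check: 3287049²=10804691128401, 389·166660²=10804691128400, difference 1.
k=2:  x_2 = 3287049·3287049+389·166660·166660 = 21609382256801,  y_2 = 3287049·166660+166660·3287049 = 1095639172680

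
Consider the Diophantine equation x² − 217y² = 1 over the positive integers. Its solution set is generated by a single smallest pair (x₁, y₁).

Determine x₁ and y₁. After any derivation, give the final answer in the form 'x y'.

3844063 260952

√217 = [14; 1,2,1,2,1,…,2,1,28, …], period ℓ=16 (even) → k=15
i=0: a=14 ⇒ p=14, q=1
…
i=2: a=2 ⇒ p=44, q=3
…
i=10: a=1 ⇒ p=154218, q=10469
…
i=14: a=2 ⇒ p=2809702, q=190735
i=15: a=1 ⇒ p=3844063, q=260952
(x₁, y₁) = (3844063, 260952);  3844063² − 217·260952² = 1 ✓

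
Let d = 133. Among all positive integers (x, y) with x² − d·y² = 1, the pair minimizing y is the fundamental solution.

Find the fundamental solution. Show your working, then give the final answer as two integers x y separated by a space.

2588599 224460

√133 = [11; 1,1,7,5,1,…,1,1,22, …], period ℓ=16 (even) → k=15
a_0=11:  p_0=11·1+0=11,  q_0=11·0+1=1
a_1=1:  p_1=1·11+1=12,  q_1=1·1+0=1
a_2=1:  p_2=1·12+11=23,  q_2=1·1+1=2
a_3=7:  p_3=7·23+12=173,  q_3=7·2+1=15
a_4=5:  p_4=5·173+23=888,  q_4=5·15+2=77
a_5=1:  p_5=1·888+173=1061,  q_5=1·77+15=92
a_6=1:  p_6=1·1061+888=1949,  q_6=1·92+77=169
…
a_8=2:  p_8=2·3010+1949=7969,  q_8=2·261+169=691
a_9=1:  p_9=1·7969+3010=10979,  q_9=1·691+261=952
a_10=1:  p_10=1·10979+7969=18948,  q_10=1·952+691=1643
a_11=1:  p_11=1·18948+10979=29927,  q_11=1·1643+952=2595
…
a_13=7:  p_13=7·168583+29927=1210008,  q_13=7·14618+2595=104921
a_14=1:  p_14=1·1210008+168583=1378591,  q_14=1·104921+14618=119539
a_15=1:  p_15=1·1378591+1210008=2588599,  q_15=1·119539+104921=224460
fundamental: x₁=2588599, y₁=224460  (since 6700844782801 − 133·50382291600 = 1)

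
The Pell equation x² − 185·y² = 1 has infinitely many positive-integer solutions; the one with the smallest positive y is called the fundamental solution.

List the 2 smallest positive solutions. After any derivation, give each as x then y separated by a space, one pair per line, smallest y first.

√185 → a₀=13, period (1,1,1,1,26); ℓ=5 odd so k=9
step 0: (13, 1)  from 13·(1,0) + (0,1)
step 1: (14, 1)  from 1·(13,1) + (1,0)
…
step 7: (3686, 271)  from 1·(1877,138) + (1809,133)
step 8: (5563, 409)  from 1·(3686,271) + (1877,138)
step 9: (9249, 680)  from 1·(5563,409) + (3686,271)
(x₁, y₁) = (9249, 680);  9249² − 185·680² = 1 ✓
(x_2, y_2) = (9249·9249 + 185·680·680, 9249·680 + 680·9249) = (171088001, 12578640)

9249 680
171088001 12578640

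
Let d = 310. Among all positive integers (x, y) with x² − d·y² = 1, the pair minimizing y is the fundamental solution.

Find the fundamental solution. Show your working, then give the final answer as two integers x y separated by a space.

√310 → a₀=17, period (1,1,1,1,5,…,1,1,34); ℓ=16 even so k=15
i=0: a=17 ⇒ p=17, q=1
…
i=2: a=1 ⇒ p=35, q=2
…
i=4: a=1 ⇒ p=88, q=5
i=5: a=5 ⇒ p=493, q=28
…
i=7: a=1 ⇒ p=2060, q=117
…
i=10: a=3 ⇒ p=28928, q=1643
…
i=12: a=1 ⇒ p=181315, q=10298
i=13: a=1 ⇒ p=333702, q=18953
i=14: a=1 ⇒ p=515017, q=29251
i=15: a=1 ⇒ p=848719, q=48204
(x₁, y₁) = (848719, 48204);  848719² − 310·48204² = 1 ✓

848719 48204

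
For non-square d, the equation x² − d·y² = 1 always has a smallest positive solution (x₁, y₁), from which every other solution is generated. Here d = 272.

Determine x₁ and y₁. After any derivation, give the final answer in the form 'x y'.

√272 = [16; 2,32, …], period ℓ=2 (even) → k=1
step 0: (16, 1)  from 16·(1,0) + (0,1)
step 1: (33, 2)  from 2·(16,1) + (1,0)
→ (33, 2).  Check: 33²=1089, 272·2²=1088, difference 1.

33 2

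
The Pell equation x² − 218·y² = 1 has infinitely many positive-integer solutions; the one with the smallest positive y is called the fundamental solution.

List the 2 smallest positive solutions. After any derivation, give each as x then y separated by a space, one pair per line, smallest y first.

126003 8534
31753512017 2150619204

d=218: √d = [14; 1,3,3,1,28] (ℓ=5, odd), read p_9/q_9
a_0=14:  p_0=14·1+0=14,  q_0=14·0+1=1
…
a_3=3:  p_3=3·59+15=192,  q_3=3·4+1=13
a_4=1:  p_4=1·192+59=251,  q_4=1·13+4=17
…
a_6=1:  p_6=1·7220+251=7471,  q_6=1·489+17=506
…
a_8=3:  p_8=3·29633+7471=96370,  q_8=3·2007+506=6527
a_9=1:  p_9=1·96370+29633=126003,  q_9=1·6527+2007=8534
→ (126003, 8534).  Check: 126003²=15876756009, 218·8534²=15876756008, difference 1.
(x_2, y_2) = (126003·126003 + 218·8534·8534, 126003·8534 + 8534·126003) = (31753512017, 2150619204)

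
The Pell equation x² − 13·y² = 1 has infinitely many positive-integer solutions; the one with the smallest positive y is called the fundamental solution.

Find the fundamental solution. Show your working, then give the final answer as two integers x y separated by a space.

649 180

[3; 1,1,1,1,6] for √13; ℓ=5 ⇒ convergent index 9
k=0  a_k=3  p_k/q_k = 3/1
…
k=3  a_k=1  p_k/q_k = 11/3
…
k=7  a_k=1  p_k/q_k = 256/71
k=8  a_k=1  p_k/q_k = 393/109
k=9  a_k=1  p_k/q_k = 649/180
fundamental: x₁=649, y₁=180  (since 421201 − 13·32400 = 1)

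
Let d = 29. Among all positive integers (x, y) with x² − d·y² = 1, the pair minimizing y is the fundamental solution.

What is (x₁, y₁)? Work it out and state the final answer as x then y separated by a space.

9801 1820

√29 → a₀=5, period (2,1,1,2,10); ℓ=5 odd so k=9
i=0: a=5 ⇒ p=5, q=1
…
i=3: a=1 ⇒ p=27, q=5
i=4: a=2 ⇒ p=70, q=13
…
i=6: a=2 ⇒ p=1524, q=283
…
i=8: a=1 ⇒ p=3775, q=701
i=9: a=2 ⇒ p=9801, q=1820
(x₁, y₁) = (9801, 1820);  9801² − 29·1820² = 1 ✓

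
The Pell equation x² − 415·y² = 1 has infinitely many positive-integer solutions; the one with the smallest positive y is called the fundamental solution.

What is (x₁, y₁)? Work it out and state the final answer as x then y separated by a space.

[20; 2,1,2,4,6,…,1,2,40] for √415; ℓ=16 ⇒ convergent index 15
i=0: a=20 ⇒ p=20, q=1
i=1: a=2 ⇒ p=41, q=2
i=2: a=1 ⇒ p=61, q=3
i=3: a=2 ⇒ p=163, q=8
i=4: a=4 ⇒ p=713, q=35
…
i=7: a=1 ⇒ p=9595, q=471
i=8: a=3 ⇒ p=33939, q=1666
i=9: a=1 ⇒ p=43534, q=2137
i=10: a=1 ⇒ p=77473, q=3803
i=11: a=6 ⇒ p=508372, q=24955
i=12: a=4 ⇒ p=2110961, q=103623
i=13: a=2 ⇒ p=4730294, q=232201
i=14: a=1 ⇒ p=6841255, q=335824
i=15: a=2 ⇒ p=18412804, q=903849
→ (18412804, 903849).  Check: 18412804²=339031351142416, 415·903849²=339031351142415, difference 1.

18412804 903849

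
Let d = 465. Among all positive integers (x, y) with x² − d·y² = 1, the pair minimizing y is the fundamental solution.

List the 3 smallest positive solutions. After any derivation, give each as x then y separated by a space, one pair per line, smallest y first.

15871 736
503777281 23362112
15990898437631 741560158368

√465 = [21; 1,1,3,2,2,2,3,1,1,42, …], period ℓ=10 (even) → k=9
step 0: (21, 1)  from 21·(1,0) + (0,1)
…
step 2: (43, 2)  from 1·(22,1) + (21,1)
…
step 4: (345, 16)  from 2·(151,7) + (43,2)
…
step 7: (6922, 321)  from 3·(2027,94) + (841,39)
step 8: (8949, 415)  from 1·(6922,321) + (2027,94)
step 9: (15871, 736)  from 1·(8949,415) + (6922,321)
→ (15871, 736).  Check: 15871²=251888641, 465·736²=251888640, difference 1.
(15871+736√465)^2 = 503777281 + 23362112√465
(15871+736√465)^3 = 15990898437631 + 741560158368√465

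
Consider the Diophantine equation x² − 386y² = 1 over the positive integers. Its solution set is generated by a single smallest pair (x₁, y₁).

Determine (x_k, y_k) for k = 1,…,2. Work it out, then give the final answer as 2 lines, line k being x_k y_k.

111555 5678
24889036049 1266818580

√386 = [19; 1,1,1,4,1,18,1,4,1,1,1,38, …], period ℓ=12 (even) → k=11
a_0=19:  p_0=19·1+0=19,  q_0=19·0+1=1
a_1=1:  p_1=1·19+1=20,  q_1=1·1+0=1
…
a_3=1:  p_3=1·39+20=59,  q_3=1·2+1=3
…
a_6=18:  p_6=18·334+275=6287,  q_6=18·17+14=320
a_7=1:  p_7=1·6287+334=6621,  q_7=1·320+17=337
…
a_9=1:  p_9=1·32771+6621=39392,  q_9=1·1668+337=2005
a_10=1:  p_10=1·39392+32771=72163,  q_10=1·2005+1668=3673
a_11=1:  p_11=1·72163+39392=111555,  q_11=1·3673+2005=5678
fundamental: x₁=111555, y₁=5678  (since 12444518025 − 386·32239684 = 1)
k=2:  x_2 = 111555·111555+386·5678·5678 = 24889036049,  y_2 = 111555·5678+5678·111555 = 1266818580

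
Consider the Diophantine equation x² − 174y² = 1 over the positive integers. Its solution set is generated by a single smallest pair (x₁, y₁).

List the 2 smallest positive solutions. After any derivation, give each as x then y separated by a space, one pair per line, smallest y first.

1451 110
4210801 319220

d=174: √d = [13; 5,4,5,26] (ℓ=4, even), read p_3/q_3
k=0  a_k=13  p_k/q_k = 13/1
k=1  a_k=5  p_k/q_k = 66/5
k=2  a_k=4  p_k/q_k = 277/21
k=3  a_k=5  p_k/q_k = 1451/110
fundamental: x₁=1451, y₁=110  (since 2105401 − 174·12100 = 1)
k=2:  x_2 = 1451·1451+174·110·110 = 4210801,  y_2 = 1451·110+110·1451 = 319220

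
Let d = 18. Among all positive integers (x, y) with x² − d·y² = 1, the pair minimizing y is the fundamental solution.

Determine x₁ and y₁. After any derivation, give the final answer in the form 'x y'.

√18 → a₀=4, period (4,8); ℓ=2 even so k=1
k=0  a_k=4  p_k/q_k = 4/1
k=1  a_k=4  p_k/q_k = 17/4
(x₁, y₁) = (17, 4);  17² − 18·4² = 1 ✓

17 4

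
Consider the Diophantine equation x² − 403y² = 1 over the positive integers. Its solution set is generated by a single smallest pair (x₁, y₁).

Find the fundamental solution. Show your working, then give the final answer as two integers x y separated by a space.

669878 33369

d=403: √d = [20; 13,2,1,3,1,3,1,2,13,40] (ℓ=10, even), read p_9/q_9
a_0=20:  p_0=20·1+0=20,  q_0=20·0+1=1
…
a_2=2:  p_2=2·261+20=542,  q_2=2·13+1=27
a_3=1:  p_3=1·542+261=803,  q_3=1·27+13=40
a_4=3:  p_4=3·803+542=2951,  q_4=3·40+27=147
a_5=1:  p_5=1·2951+803=3754,  q_5=1·147+40=187
…
a_7=1:  p_7=1·14213+3754=17967,  q_7=1·708+187=895
a_8=2:  p_8=2·17967+14213=50147,  q_8=2·895+708=2498
a_9=13:  p_9=13·50147+17967=669878,  q_9=13·2498+895=33369
fundamental: x₁=669878, y₁=33369  (since 448736534884 − 403·1113490161 = 1)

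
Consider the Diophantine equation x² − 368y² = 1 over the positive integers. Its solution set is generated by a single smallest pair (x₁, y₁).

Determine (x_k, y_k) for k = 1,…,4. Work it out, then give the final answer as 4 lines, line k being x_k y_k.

√368 = [19; 5,2,5,38, …], period ℓ=4 (even) → k=3
i=0: a=19 ⇒ p=19, q=1
i=1: a=5 ⇒ p=96, q=5
i=2: a=2 ⇒ p=211, q=11
i=3: a=5 ⇒ p=1151, q=60
fundamental: x₁=1151, y₁=60  (since 1324801 − 368·3600 = 1)
k=2:  x_2 = 1151·1151+368·60·60 = 2649601,  y_2 = 1151·60+60·1151 = 138120
k=3:  x_3 = 1151·2649601+368·60·138120 = 6099380351,  y_3 = 1151·138120+60·2649601 = 317952180
k=4:  x_4 = 1151·6099380351+368·60·317952180 = 14040770918401,  y_4 = 1151·317952180+60·6099380351 = 731925780240

1151 60
2649601 138120
6099380351 317952180
14040770918401 731925780240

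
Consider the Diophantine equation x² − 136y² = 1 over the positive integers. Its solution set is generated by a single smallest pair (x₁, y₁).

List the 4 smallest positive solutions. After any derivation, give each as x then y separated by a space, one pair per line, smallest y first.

35 3
2449 210
171395 14697
11995201 1028580

[11; 1,1,1,22] for √136; ℓ=4 ⇒ convergent index 3
a_0=11:  p_0=11·1+0=11,  q_0=11·0+1=1
…
a_2=1:  p_2=1·12+11=23,  q_2=1·1+1=2
a_3=1:  p_3=1·23+12=35,  q_3=1·2+1=3
fundamental: x₁=35, y₁=3  (since 1225 − 136·9 = 1)
k=2:  x_2 = 35·35+136·3·3 = 2449,  y_2 = 35·3+3·35 = 210
k=3:  x_3 = 35·2449+136·3·210 = 171395,  y_3 = 35·210+3·2449 = 14697
k=4:  x_4 = 35·171395+136·3·14697 = 11995201,  y_4 = 35·14697+3·171395 = 1028580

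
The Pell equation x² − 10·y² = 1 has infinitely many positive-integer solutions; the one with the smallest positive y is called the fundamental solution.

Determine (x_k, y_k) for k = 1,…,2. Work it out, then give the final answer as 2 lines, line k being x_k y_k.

√10 = [3; 6, …], period ℓ=1 (odd) → k=1
k=0  a_k=3  p_k/q_k = 3/1
k=1  a_k=6  p_k/q_k = 19/6
(x₁, y₁) = (19, 6);  19² − 10·6² = 1 ✓
(x_2, y_2) = (19·19 + 10·6·6, 19·6 + 6·19) = (721, 228)

19 6
721 228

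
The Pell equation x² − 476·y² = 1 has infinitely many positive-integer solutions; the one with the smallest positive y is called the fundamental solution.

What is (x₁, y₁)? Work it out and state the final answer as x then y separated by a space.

28799 1320

√476 → a₀=21, period (1,4,2,10,2,4,1,42); ℓ=8 even so k=7
a_0=21:  p_0=21·1+0=21,  q_0=21·0+1=1
a_1=1:  p_1=1·21+1=22,  q_1=1·1+0=1
a_2=4:  p_2=4·22+21=109,  q_2=4·1+1=5
…
a_4=10:  p_4=10·240+109=2509,  q_4=10·11+5=115
a_5=2:  p_5=2·2509+240=5258,  q_5=2·115+11=241
a_6=4:  p_6=4·5258+2509=23541,  q_6=4·241+115=1079
a_7=1:  p_7=1·23541+5258=28799,  q_7=1·1079+241=1320
→ (28799, 1320).  Check: 28799²=829382401, 476·1320²=829382400, difference 1.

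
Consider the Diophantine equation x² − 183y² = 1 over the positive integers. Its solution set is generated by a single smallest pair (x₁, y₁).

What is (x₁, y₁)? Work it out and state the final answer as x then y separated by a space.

487 36

[13; 1,1,8,1,1,26] for √183; ℓ=6 ⇒ convergent index 5
k=0  a_k=13  p_k/q_k = 13/1
…
k=4  a_k=1  p_k/q_k = 257/19
k=5  a_k=1  p_k/q_k = 487/36
→ (487, 36).  Check: 487²=237169, 183·36²=237168, difference 1.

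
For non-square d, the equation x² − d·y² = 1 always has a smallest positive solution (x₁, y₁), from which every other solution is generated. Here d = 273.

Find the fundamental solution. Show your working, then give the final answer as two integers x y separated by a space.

√273 → a₀=16, period (1,1,10,1,1,32); ℓ=6 even so k=5
a_0=16:  p_0=16·1+0=16,  q_0=16·0+1=1
…
a_4=1:  p_4=1·347+33=380,  q_4=1·21+2=23
a_5=1:  p_5=1·380+347=727,  q_5=1·23+21=44
→ (727, 44).  Check: 727²=528529, 273·44²=528528, difference 1.

727 44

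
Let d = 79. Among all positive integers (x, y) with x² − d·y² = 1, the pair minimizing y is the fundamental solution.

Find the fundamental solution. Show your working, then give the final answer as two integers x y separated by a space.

[8; 1,7,1,16] for √79; ℓ=4 ⇒ convergent index 3
i=0: a=8 ⇒ p=8, q=1
…
i=2: a=7 ⇒ p=71, q=8
i=3: a=1 ⇒ p=80, q=9
→ (80, 9).  Check: 80²=6400, 79·9²=6399, difference 1.

80 9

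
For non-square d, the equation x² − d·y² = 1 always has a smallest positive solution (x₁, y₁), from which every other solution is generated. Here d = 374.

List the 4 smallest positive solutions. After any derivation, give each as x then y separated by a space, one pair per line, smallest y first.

[19; 2,1,18,1,2,38] for √374; ℓ=6 ⇒ convergent index 5
a_0=19:  p_0=19·1+0=19,  q_0=19·0+1=1
a_1=2:  p_1=2·19+1=39,  q_1=2·1+0=2
a_2=1:  p_2=1·39+19=58,  q_2=1·2+1=3
…
a_4=1:  p_4=1·1083+58=1141,  q_4=1·56+3=59
a_5=2:  p_5=2·1141+1083=3365,  q_5=2·59+56=174
(x₁, y₁) = (3365, 174);  3365² − 374·174² = 1 ✓
(x_2, y_2) = (3365·3365 + 374·174·174, 3365·174 + 174·3365) = (22646449, 1171020)
(x_3, y_3) = (3365·22646449 + 374·174·1171020, 3365·1171020 + 174·22646449) = (152410598405, 7880964426)
(x_4, y_4) = (3365·152410598405 + 374·174·7880964426, 3365·7880964426 + 174·152410598405) = (1025723304619201, 53038889415960)

3365 174
22646449 1171020
152410598405 7880964426
1025723304619201 53038889415960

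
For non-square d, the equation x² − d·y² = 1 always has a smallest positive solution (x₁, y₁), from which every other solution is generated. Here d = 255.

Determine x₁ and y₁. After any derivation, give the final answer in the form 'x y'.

16 1

√255 → a₀=15, period (1,30); ℓ=2 even so k=1
k=0  a_k=15  p_k/q_k = 15/1
k=1  a_k=1  p_k/q_k = 16/1
(x₁, y₁) = (16, 1);  16² − 255·1² = 1 ✓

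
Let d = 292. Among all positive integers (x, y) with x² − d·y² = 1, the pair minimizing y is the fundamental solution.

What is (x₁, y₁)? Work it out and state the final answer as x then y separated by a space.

2281249 133500

d=292: √d = [17; 11,2,1,3,8,3,1,2,11,34] (ℓ=10, even), read p_9/q_9
step 0: (17, 1)  from 17·(1,0) + (0,1)
step 1: (188, 11)  from 11·(17,1) + (1,0)
step 2: (393, 23)  from 2·(188,11) + (17,1)
…
step 4: (2136, 125)  from 3·(581,34) + (393,23)
…
step 6: (55143, 3227)  from 3·(17669,1034) + (2136,125)
step 7: (72812, 4261)  from 1·(55143,3227) + (17669,1034)
step 8: (200767, 11749)  from 2·(72812,4261) + (55143,3227)
step 9: (2281249, 133500)  from 11·(200767,11749) + (72812,4261)
fundamental: x₁=2281249, y₁=133500  (since 5204097000001 − 292·17822250000 = 1)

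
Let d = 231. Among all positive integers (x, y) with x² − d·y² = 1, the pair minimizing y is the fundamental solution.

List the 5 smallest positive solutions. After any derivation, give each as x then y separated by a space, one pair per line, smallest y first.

76 5
11551 760
1755676 115515
266851201 17557520
40559626876 2668627525

√231 → a₀=15, period (5,30); ℓ=2 even so k=1
i=0: a=15 ⇒ p=15, q=1
i=1: a=5 ⇒ p=76, q=5
fundamental: x₁=76, y₁=5  (since 5776 − 231·25 = 1)
(x_2, y_2) = (76·76 + 231·5·5, 76·5 + 5·76) = (11551, 760)
(x_3, y_3) = (76·11551 + 231·5·760, 76·760 + 5·11551) = (1755676, 115515)
(x_4, y_4) = (76·1755676 + 231·5·115515, 76·115515 + 5·1755676) = (266851201, 17557520)
(x_5, y_5) = (76·266851201 + 231·5·17557520, 76·17557520 + 5·266851201) = (40559626876, 2668627525)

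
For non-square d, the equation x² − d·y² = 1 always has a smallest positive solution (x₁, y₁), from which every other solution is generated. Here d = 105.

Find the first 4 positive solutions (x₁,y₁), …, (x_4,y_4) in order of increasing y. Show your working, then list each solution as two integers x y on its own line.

41 4
3361 328
275561 26892
22592641 2204816

√105 → a₀=10, period (4,20); ℓ=2 even so k=1
k=0  a_k=10  p_k/q_k = 10/1
k=1  a_k=4  p_k/q_k = 41/4
(x₁, y₁) = (41, 4);  41² − 105·4² = 1 ✓
k=2:  x_2 = 41·41+105·4·4 = 3361,  y_2 = 41·4+4·41 = 328
k=3:  x_3 = 41·3361+105·4·328 = 275561,  y_3 = 41·328+4·3361 = 26892
k=4:  x_4 = 41·275561+105·4·26892 = 22592641,  y_4 = 41·26892+4·275561 = 2204816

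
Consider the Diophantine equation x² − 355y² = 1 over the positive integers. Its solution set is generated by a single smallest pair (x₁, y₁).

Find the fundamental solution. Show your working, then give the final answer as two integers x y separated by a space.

954809 50676

d=355: √d = [18; 1,5,3,3,1,6,1,3,3,5,1,36] (ℓ=12, even), read p_11/q_11
step 0: (18, 1)  from 18·(1,0) + (0,1)
…
step 3: (358, 19)  from 3·(113,6) + (19,1)
…
step 9: (151391, 8035)  from 3·(46463,2466) + (12002,637)
step 10: (803418, 42641)  from 5·(151391,8035) + (46463,2466)
step 11: (954809, 50676)  from 1·(803418,42641) + (151391,8035)
(x₁, y₁) = (954809, 50676);  954809² − 355·50676² = 1 ✓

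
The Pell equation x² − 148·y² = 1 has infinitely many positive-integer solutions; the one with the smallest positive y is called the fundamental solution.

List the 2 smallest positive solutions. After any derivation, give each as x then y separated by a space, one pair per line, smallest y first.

73 6
10657 876

√148 = [12; 6,24, …], period ℓ=2 (even) → k=1
k=0  a_k=12  p_k/q_k = 12/1
k=1  a_k=6  p_k/q_k = 73/6
→ (73, 6).  Check: 73²=5329, 148·6²=5328, difference 1.
k=2:  x_2 = 73·73+148·6·6 = 10657,  y_2 = 73·6+6·73 = 876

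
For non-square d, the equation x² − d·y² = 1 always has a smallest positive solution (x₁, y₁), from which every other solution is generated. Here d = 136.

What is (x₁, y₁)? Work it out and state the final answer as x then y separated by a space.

√136 → a₀=11, period (1,1,1,22); ℓ=4 even so k=3
step 0: (11, 1)  from 11·(1,0) + (0,1)
step 1: (12, 1)  from 1·(11,1) + (1,0)
step 2: (23, 2)  from 1·(12,1) + (11,1)
step 3: (35, 3)  from 1·(23,2) + (12,1)
fundamental: x₁=35, y₁=3  (since 1225 − 136·9 = 1)

35 3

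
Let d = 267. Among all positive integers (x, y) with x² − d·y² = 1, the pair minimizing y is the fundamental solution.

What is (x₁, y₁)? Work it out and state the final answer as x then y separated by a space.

2402 147

√267 → a₀=16, period (2,1,15,1,2,32); ℓ=6 even so k=5
step 0: (16, 1)  from 16·(1,0) + (0,1)
step 1: (33, 2)  from 2·(16,1) + (1,0)
step 2: (49, 3)  from 1·(33,2) + (16,1)
…
step 4: (817, 50)  from 1·(768,47) + (49,3)
step 5: (2402, 147)  from 2·(817,50) + (768,47)
→ (2402, 147).  Check: 2402²=5769604, 267·147²=5769603, difference 1.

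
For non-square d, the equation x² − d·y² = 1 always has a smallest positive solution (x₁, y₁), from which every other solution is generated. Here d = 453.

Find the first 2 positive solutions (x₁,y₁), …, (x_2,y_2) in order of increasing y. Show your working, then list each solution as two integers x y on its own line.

d=453: √d = [21; 3,1,1,10,14,10,1,1,3,42] (ℓ=10, even), read p_9/q_9
step 0: (21, 1)  from 21·(1,0) + (0,1)
step 1: (64, 3)  from 3·(21,1) + (1,0)
step 2: (85, 4)  from 1·(64,3) + (21,1)
step 3: (149, 7)  from 1·(85,4) + (64,3)
step 4: (1575, 74)  from 10·(149,7) + (85,4)
step 5: (22199, 1043)  from 14·(1575,74) + (149,7)
step 6: (223565, 10504)  from 10·(22199,1043) + (1575,74)
…
step 8: (469329, 22051)  from 1·(245764,11547) + (223565,10504)
step 9: (1653751, 77700)  from 3·(469329,22051) + (245764,11547)
fundamental: x₁=1653751, y₁=77700  (since 2734892370001 − 453·6037290000 = 1)
(x_2, y_2) = (1653751·1653751 + 453·77700·77700, 1653751·77700 + 77700·1653751) = (5469784740001, 256992905400)

1653751 77700
5469784740001 256992905400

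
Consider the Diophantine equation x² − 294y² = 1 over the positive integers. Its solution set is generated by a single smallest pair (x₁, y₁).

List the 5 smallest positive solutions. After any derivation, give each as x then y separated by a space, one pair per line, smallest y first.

4801 280
46099201 2688560
442644523201 25815552840
4250272665676801 247880935681120
40811117693184120001 2380152718594561400

√294 = [17; 6,1,4,1,6,34, …], period ℓ=6 (even) → k=5
k=0  a_k=17  p_k/q_k = 17/1
k=1  a_k=6  p_k/q_k = 103/6
k=2  a_k=1  p_k/q_k = 120/7
k=3  a_k=4  p_k/q_k = 583/34
k=4  a_k=1  p_k/q_k = 703/41
k=5  a_k=6  p_k/q_k = 4801/280
(x₁, y₁) = (4801, 280);  4801² − 294·280² = 1 ✓
n=2: (4801,280)∘(4801,280) = (4801·4801+294·280·280, 4801·280+280·4801) = (46099201,2688560)
n=3: (46099201,2688560)∘(4801,280) = (4801·46099201+294·280·2688560, 4801·2688560+280·46099201) = (442644523201,25815552840)
n=4: (442644523201,25815552840)∘(4801,280) = (4801·442644523201+294·280·25815552840, 4801·25815552840+280·442644523201) = (4250272665676801,247880935681120)
n=5: (4250272665676801,247880935681120)∘(4801,280) = (4801·4250272665676801+294·280·247880935681120, 4801·247880935681120+280·4250272665676801) = (40811117693184120001,2380152718594561400)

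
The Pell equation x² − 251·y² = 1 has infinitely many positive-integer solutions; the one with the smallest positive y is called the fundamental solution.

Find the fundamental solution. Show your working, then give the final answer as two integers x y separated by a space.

3674890 231957

√251 = [15; 1,5,2,1,2,…,5,1,30, …], period ℓ=14 (even) → k=13
k=0  a_k=15  p_k/q_k = 15/1
…
k=2  a_k=5  p_k/q_k = 95/6
…
k=4  a_k=1  p_k/q_k = 301/19
k=5  a_k=2  p_k/q_k = 808/51
k=6  a_k=2  p_k/q_k = 1917/121
k=7  a_k=15  p_k/q_k = 29563/1866
…
k=11  a_k=2  p_k/q_k = 577033/36422
k=12  a_k=5  p_k/q_k = 3097857/195535
k=13  a_k=1  p_k/q_k = 3674890/231957
fundamental: x₁=3674890, y₁=231957  (since 13504816512100 − 251·53804049849 = 1)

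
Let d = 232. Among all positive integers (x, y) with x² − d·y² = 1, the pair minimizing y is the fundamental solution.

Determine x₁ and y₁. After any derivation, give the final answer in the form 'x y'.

√232 → a₀=15, period (4,3,7,3,4,30); ℓ=6 even so k=5
a_0=15:  p_0=15·1+0=15,  q_0=15·0+1=1
…
a_3=7:  p_3=7·198+61=1447,  q_3=7·13+4=95
a_4=3:  p_4=3·1447+198=4539,  q_4=3·95+13=298
a_5=4:  p_5=4·4539+1447=19603,  q_5=4·298+95=1287
fundamental: x₁=19603, y₁=1287  (since 384277609 − 232·1656369 = 1)

19603 1287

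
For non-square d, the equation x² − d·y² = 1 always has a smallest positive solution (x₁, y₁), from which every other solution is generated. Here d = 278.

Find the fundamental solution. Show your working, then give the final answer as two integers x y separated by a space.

2501 150

d=278: √d = [16; 1,2,16,2,1,32] (ℓ=6, even), read p_5/q_5
a_0=16:  p_0=16·1+0=16,  q_0=16·0+1=1
a_1=1:  p_1=1·16+1=17,  q_1=1·1+0=1
a_2=2:  p_2=2·17+16=50,  q_2=2·1+1=3
a_3=16:  p_3=16·50+17=817,  q_3=16·3+1=49
a_4=2:  p_4=2·817+50=1684,  q_4=2·49+3=101
a_5=1:  p_5=1·1684+817=2501,  q_5=1·101+49=150
(x₁, y₁) = (2501, 150);  2501² − 278·150² = 1 ✓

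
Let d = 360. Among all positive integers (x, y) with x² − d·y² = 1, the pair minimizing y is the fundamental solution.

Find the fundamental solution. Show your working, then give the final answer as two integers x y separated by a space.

19 1

√360 → a₀=18, period (1,36); ℓ=2 even so k=1
i=0: a=18 ⇒ p=18, q=1
i=1: a=1 ⇒ p=19, q=1
(x₁, y₁) = (19, 1);  19² − 360·1² = 1 ✓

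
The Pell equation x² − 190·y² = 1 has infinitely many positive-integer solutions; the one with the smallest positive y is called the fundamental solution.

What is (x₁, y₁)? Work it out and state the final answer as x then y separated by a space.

52021 3774

d=190: √d = [13; 1,3,1,1,1,…,3,1,26] (ℓ=14, even), read p_13/q_13
k=0  a_k=13  p_k/q_k = 13/1
…
k=2  a_k=3  p_k/q_k = 55/4
k=3  a_k=1  p_k/q_k = 69/5
k=4  a_k=1  p_k/q_k = 124/9
k=5  a_k=1  p_k/q_k = 193/14
…
k=7  a_k=2  p_k/q_k = 1213/88
k=8  a_k=2  p_k/q_k = 2936/213
k=9  a_k=1  p_k/q_k = 4149/301
k=10  a_k=1  p_k/q_k = 7085/514
k=11  a_k=1  p_k/q_k = 11234/815
k=12  a_k=3  p_k/q_k = 40787/2959
k=13  a_k=1  p_k/q_k = 52021/3774
(x₁, y₁) = (52021, 3774);  52021² − 190·3774² = 1 ✓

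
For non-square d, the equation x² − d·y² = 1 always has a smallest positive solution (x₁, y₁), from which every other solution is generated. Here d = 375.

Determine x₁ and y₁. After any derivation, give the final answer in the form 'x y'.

15124 781

[19; 2,1,2,1,5,1,2,1,2,38] for √375; ℓ=10 ⇒ convergent index 9
a_0=19:  p_0=19·1+0=19,  q_0=19·0+1=1
a_1=2:  p_1=2·19+1=39,  q_1=2·1+0=2
a_2=1:  p_2=1·39+19=58,  q_2=1·2+1=3
a_3=2:  p_3=2·58+39=155,  q_3=2·3+2=8
a_4=1:  p_4=1·155+58=213,  q_4=1·8+3=11
a_5=5:  p_5=5·213+155=1220,  q_5=5·11+8=63
a_6=1:  p_6=1·1220+213=1433,  q_6=1·63+11=74
a_7=2:  p_7=2·1433+1220=4086,  q_7=2·74+63=211
a_8=1:  p_8=1·4086+1433=5519,  q_8=1·211+74=285
a_9=2:  p_9=2·5519+4086=15124,  q_9=2·285+211=781
→ (15124, 781).  Check: 15124²=228735376, 375·781²=228735375, difference 1.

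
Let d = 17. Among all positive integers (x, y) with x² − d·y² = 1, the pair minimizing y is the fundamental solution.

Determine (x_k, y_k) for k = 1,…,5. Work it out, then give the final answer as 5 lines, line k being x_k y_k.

33 8
2177 528
143649 34840
9478657 2298912
625447713 151693352

d=17: √d = [4; 8] (ℓ=1, odd), read p_1/q_1
i=0: a=4 ⇒ p=4, q=1
i=1: a=8 ⇒ p=33, q=8
(x₁, y₁) = (33, 8);  33² − 17·8² = 1 ✓
n=2: (33,8)∘(33,8) = (33·33+17·8·8, 33·8+8·33) = (2177,528)
n=3: (2177,528)∘(33,8) = (33·2177+17·8·528, 33·528+8·2177) = (143649,34840)
n=4: (143649,34840)∘(33,8) = (33·143649+17·8·34840, 33·34840+8·143649) = (9478657,2298912)
n=5: (9478657,2298912)∘(33,8) = (33·9478657+17·8·2298912, 33·2298912+8·9478657) = (625447713,151693352)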